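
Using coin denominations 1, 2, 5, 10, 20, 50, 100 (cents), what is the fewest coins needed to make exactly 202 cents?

3

Use the largest denomination that fits, subtract, and repeat.
202 − 2×100→2 − 1×2→0
Total coins = 2 + 1 = 3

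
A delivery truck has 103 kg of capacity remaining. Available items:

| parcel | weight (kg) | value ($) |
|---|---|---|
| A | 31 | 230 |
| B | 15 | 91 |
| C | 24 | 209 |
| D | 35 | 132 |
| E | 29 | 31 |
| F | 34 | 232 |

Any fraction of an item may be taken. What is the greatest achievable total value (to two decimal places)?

755.93

Order: C (209/24=8.71) > A (230/31=7.42) > F (232/34=6.82) > B (91/15=6.07) > D (132/35=3.77) > E (31/29=1.07)
Fill: take C (24 @ 209) → take A (31 @ 230) → take F (34 @ 232) → take 14/15 of B → 84.93; 103/103 used.
Total value = 755.93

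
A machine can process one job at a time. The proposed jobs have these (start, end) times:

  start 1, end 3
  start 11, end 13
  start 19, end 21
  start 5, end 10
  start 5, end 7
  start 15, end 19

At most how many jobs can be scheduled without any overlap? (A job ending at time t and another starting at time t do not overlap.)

Greedy by earliest finish: after sorting by end time, pick each interval compatible with the last pick.
Sorted by end: (1,3)  (5,7)  (5,10)  (11,13)  (15,19)  (19,21)
take (1,3); take (5,7); take (11,13); take (15,19); take (19,21).
Selected 5 jobs.

5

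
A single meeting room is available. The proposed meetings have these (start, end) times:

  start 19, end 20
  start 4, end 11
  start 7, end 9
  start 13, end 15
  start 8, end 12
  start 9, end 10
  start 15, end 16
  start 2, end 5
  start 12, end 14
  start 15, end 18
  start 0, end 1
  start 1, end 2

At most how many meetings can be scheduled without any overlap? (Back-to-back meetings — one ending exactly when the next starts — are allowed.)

Sorted by end: (0,1)  (1,2)  (2,5)  (7,9)  (9,10)  (4,11)  (8,12)  (12,14)  (13,15)  (15,16)  (15,18)  (19,20)
take (0,1); take (1,2); take (2,5); take (7,9); take (9,10); take (12,14); take (15,16); take (19,20).
Selected 8 meetings.

8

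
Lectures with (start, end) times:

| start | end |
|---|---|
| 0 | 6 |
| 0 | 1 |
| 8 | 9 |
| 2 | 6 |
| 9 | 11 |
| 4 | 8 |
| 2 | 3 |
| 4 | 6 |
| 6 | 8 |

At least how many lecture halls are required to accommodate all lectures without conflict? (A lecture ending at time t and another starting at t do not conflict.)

The answer is the maximum number of intervals overlapping at any instant.
starts: [0, 0, 2, 2, 4, 4, 6, 8, 9]
ends:   [1, 3, 6, 6, 6, 8, 8, 9, 11]
s0→1 s0→2 e1→1 s2→2 s2→3 e3→2 s4→3 s4→4  — peak 4.

4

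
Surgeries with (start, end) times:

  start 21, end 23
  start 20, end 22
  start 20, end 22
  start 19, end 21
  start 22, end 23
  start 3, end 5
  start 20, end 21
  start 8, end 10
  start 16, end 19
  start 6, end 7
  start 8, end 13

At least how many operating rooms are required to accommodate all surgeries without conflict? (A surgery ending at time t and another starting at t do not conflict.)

Events (time:±→running): 3:+→1 5:-→0 6:+→1 7:-→0 8:+→1 8:+→2 10:-→1 13:-→0 16:+→1 19:-→0 19:+→1 20:+→2 20:+→3 20:+→4 … peak 4.

4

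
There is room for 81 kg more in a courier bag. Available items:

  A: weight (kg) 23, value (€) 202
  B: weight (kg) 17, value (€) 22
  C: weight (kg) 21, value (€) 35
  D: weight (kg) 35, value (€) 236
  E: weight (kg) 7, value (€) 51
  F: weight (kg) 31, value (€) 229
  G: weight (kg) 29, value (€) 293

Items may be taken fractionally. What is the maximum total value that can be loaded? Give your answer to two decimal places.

709.23

Greedy by value/weight ratio, highest first.
Order: G (293/29=10.10) > A (202/23=8.78) > F (229/31=7.39) > E (51/7=7.29) > D (236/35=6.74) > C (35/21=1.67) > B (22/17=1.29)
Fill: take G (29 @ 293) → take A (23 @ 202) → take 29/31 of F → 214.23; 81/81 used.
Total value = 709.23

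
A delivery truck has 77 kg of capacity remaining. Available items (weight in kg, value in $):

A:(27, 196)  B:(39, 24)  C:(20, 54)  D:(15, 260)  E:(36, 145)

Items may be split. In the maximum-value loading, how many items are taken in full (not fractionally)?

2

Sort by value per unit weight and fill in that order.
Order: D (260/15=17.33) > A (196/27=7.26) > E (145/36=4.03) > C (54/20=2.70) > B (24/39=0.62)
Fill: take D (15 @ 260) → take A (27 @ 196) → take 35/36 of E → 140.97; 77/77 used.
2 item(s) taken whole; one partial (take 35/36 of E).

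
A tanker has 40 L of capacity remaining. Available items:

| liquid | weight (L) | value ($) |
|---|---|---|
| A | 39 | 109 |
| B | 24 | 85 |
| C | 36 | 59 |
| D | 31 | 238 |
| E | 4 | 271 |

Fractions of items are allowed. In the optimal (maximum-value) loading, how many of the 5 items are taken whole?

2

Greedy by value/weight ratio, highest first.
Order: E (271/4=67.75) > D (238/31=7.68) > B (85/24=3.54) > A (109/39=2.79) > C (59/36=1.64)
Fill: take E (4 @ 271) → take D (31 @ 238) → take 5/24 of B → 17.71; 40/40 used.
2 item(s) taken whole; one partial (take 5/24 of B).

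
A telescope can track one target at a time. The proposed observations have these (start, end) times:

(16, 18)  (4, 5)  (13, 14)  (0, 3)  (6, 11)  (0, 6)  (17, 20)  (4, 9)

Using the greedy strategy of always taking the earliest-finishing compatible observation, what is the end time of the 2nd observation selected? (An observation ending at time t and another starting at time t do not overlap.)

Order by finish time; keep every interval that doesn't clash with the previous kept one.
Sorted by end: (0,3)  (4,5)  (0,6)  (4,9)  (6,11)  (13,14)  (16,18)  (17,20)
take (0,3); take (4,5); take (6,11); take (13,14); take (16,18).
Selected: (0,3) (4,5) (6,11) (13,14) (16,18)

5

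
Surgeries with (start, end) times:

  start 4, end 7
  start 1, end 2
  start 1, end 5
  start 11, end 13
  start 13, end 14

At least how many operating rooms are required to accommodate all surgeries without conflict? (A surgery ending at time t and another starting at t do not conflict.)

2

Count concurrent intervals with a sweep; the peak is the room count.
Events (time:±→running): 1:+→1 1:+→2 … peak 2.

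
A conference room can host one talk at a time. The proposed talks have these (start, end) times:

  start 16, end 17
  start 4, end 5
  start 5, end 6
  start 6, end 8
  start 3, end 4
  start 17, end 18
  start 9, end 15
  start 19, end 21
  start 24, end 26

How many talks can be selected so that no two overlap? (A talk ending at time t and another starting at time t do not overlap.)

Greedy by earliest finish: after sorting by end time, pick each interval compatible with the last pick.
Sorted by end: (3,4)  (4,5)  (5,6)  (6,8)  (9,15)  (16,17)  (17,18)  (19,21)  (24,26)
take (3,4); take (4,5); take (5,6); take (6,8); take (9,15); take (16,17); take (17,18); take (19,21); take (24,26).
Selected 9 talks.

9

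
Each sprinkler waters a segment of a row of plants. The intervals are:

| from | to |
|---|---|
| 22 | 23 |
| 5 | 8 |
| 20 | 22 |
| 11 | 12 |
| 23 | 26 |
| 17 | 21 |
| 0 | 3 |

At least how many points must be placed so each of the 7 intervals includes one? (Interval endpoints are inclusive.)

Process intervals by earliest right end; each time one isn't hit yet, stab at its right endpoint.
Sorted: [0,3] [5,8] [11,12] [17,21] [20,22] [22,23] [23,26]
{[0,3]} hit by 3; {[5,8]} hit by 8; {[11,12]} hit by 12; {[17,21],[20,22]} hit by 21; {[22,23],[23,26]} hit by 23.
Points: 3, 8, 12, 21, 23 (5 total).

5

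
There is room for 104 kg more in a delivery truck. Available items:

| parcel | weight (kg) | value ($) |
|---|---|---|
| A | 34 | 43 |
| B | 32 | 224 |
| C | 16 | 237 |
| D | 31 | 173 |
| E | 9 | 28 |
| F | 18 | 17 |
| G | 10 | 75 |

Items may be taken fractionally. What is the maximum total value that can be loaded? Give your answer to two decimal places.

744.59

Order: C (237/16=14.81) > G (75/10=7.50) > B (224/32=7.00) > D (173/31=5.58) > E (28/9=3.11) > A (43/34=1.26) > F (17/18=0.94)
Fill: take C (16 @ 237) → take G (10 @ 75) → take B (32 @ 224) → take D (31 @ 173) → take E (9 @ 28) → take 6/34 of A → 7.59; 104/104 used.
Total value = 744.59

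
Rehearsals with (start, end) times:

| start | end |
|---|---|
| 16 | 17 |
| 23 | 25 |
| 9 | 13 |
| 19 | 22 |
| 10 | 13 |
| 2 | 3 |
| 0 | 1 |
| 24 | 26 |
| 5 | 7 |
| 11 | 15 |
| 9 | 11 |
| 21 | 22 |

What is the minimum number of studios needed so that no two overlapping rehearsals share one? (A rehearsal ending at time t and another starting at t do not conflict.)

Count concurrent intervals with a sweep; the peak is the room count.
Events (time:±→running): 0:+→1 1:-→0 2:+→1 3:-→0 5:+→1 7:-→0 9:+→1 9:+→2 10:+→3 … peak 3.

3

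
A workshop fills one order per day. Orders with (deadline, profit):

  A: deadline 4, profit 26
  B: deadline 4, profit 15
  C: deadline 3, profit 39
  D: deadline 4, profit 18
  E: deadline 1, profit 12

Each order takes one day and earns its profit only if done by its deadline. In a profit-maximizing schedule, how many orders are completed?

By profit: C(d3,39), A(d4,26), D(d4,18), B(d4,15), E(d1,12)
C→slot 3; A→slot 4; D→slot 2; B→slot 1; E skipped.
4 of 5 scheduled.

4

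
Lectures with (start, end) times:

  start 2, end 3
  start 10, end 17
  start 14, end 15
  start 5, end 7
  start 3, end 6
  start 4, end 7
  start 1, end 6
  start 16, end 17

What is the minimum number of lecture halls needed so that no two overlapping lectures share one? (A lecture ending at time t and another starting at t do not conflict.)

The answer is the maximum number of intervals overlapping at any instant.
Events (time:±→running): 1:+→1 2:+→2 3:-→1 3:+→2 4:+→3 5:+→4 … peak 4.

4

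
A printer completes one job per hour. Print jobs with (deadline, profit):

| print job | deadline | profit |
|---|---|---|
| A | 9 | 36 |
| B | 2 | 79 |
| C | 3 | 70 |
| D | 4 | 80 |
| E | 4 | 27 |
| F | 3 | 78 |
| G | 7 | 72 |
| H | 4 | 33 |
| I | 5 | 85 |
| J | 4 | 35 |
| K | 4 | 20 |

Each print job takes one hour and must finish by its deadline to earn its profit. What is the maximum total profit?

500

Take jobs in profit order; each goes to the latest open slot no later than its deadline.
Profit order: I=85 D=80 B=79 F=78 G=72 C=70 A=36 J=35 H=33 E=27 K=20
Assign: I→slot 5, D→slot 4, B→slot 2, F→slot 3, G→slot 7, C→slot 1, A→slot 9, J skipped, H skipped, E skipped, K skipped.
Slots: [1:C] [2:B] [3:F] [4:D] [5:I] [7:G] [9:A]
Profit = 70 + 79 + 78 + 80 + 85 + 72 + 36 = 500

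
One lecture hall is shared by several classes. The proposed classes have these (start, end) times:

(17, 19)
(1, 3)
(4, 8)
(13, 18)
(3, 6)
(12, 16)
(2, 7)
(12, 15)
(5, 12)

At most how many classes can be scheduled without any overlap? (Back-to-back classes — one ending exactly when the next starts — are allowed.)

Sort by end time and greedily take each interval whose start is ≥ the last chosen end.
By end time: (1,3), (3,6), (2,7), (4,8), (5,12), (12,15), (12,16), (13,18), (17,19).
Pick (1,3); next start ≥ 3 → (3,6); next start ≥ 6 → (12,15); next start ≥ 15 → (17,19).
Selected 4 classes.

4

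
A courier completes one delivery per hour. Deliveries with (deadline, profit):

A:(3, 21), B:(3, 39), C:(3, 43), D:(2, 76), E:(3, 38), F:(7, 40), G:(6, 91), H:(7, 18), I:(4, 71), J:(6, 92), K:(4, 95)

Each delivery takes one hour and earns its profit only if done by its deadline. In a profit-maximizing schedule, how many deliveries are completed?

7

Profit order: K=95 J=92 G=91 D=76 I=71 C=43 F=40 B=39 E=38 A=21 H=18
Assign: K→slot 4, J→slot 6, G→slot 5, D→slot 2, I→slot 3, C→slot 1, F→slot 7, B skipped, E skipped, A skipped, H skipped.
Slots: [1:C] [2:D] [3:I] [4:K] [5:G] [6:J] [7:F]
7 of 11 scheduled.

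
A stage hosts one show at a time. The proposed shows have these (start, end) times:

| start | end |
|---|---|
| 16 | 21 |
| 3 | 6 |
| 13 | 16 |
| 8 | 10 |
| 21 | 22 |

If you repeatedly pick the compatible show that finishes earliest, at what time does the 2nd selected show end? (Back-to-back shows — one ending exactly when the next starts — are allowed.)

10

By end time: (3,6), (8,10), (13,16), (16,21), (21,22).
Pick (3,6); next start ≥ 6 → (8,10); next start ≥ 10 → (13,16); next start ≥ 16 → (16,21); next start ≥ 21 → (21,22).
Selected: (3,6) (8,10) (13,16) (16,21) (21,22)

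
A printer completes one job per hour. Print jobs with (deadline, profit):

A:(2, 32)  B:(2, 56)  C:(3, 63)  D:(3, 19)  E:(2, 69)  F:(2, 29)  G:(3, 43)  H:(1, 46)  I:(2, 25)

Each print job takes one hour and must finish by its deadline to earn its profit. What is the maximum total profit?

Sort by profit descending; place each in the latest free slot ≤ its deadline.
Profit order: E=69 C=63 B=56 H=46 G=43 A=32 F=29 I=25 D=19
Assign: E→slot 2, C→slot 3, B→slot 1, H skipped, G skipped, A skipped, F skipped, I skipped, D skipped.
Slots: [1:B] [2:E] [3:C]
Profit = 56 + 69 + 63 = 188

188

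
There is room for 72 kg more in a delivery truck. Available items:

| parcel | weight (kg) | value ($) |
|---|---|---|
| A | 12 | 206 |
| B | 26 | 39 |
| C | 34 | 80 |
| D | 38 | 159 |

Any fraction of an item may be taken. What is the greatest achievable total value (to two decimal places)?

416.76

Sort by value per unit weight and fill in that order.
Ratios (sorted): A 17.17, D 4.18, C 2.35, B 1.50
take A (12 @ 206); take D (38 @ 159); take 22/34 of C → 51.76. Capacity used 72/72.
Total value = 416.76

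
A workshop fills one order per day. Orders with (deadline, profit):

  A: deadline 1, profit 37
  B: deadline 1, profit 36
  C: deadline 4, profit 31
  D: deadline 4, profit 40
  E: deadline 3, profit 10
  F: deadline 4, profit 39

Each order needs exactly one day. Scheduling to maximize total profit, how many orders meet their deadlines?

4

By profit: D(d4,40), F(d4,39), A(d1,37), B(d1,36), C(d4,31), E(d3,10)
D→slot 4; F→slot 3; A→slot 1; B skipped; C→slot 2; E skipped.
4 of 6 scheduled.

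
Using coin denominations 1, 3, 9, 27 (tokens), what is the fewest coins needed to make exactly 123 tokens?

7

123 = 4×27 + 1×9 + 2×3
Total coins = 4 + 1 + 2 = 7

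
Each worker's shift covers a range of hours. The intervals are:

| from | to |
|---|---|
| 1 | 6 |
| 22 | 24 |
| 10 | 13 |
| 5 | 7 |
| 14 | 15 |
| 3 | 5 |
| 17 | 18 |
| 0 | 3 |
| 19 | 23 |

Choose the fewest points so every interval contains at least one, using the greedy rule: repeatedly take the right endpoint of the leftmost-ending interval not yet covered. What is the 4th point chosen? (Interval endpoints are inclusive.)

Sort by right endpoint; whenever an interval is uncovered, place a point at its right end.
Sorted: [0,3] [3,5] [1,6] [5,7] [10,13] [14,15] [17,18] [19,23] [22,24]
{[0,3],[3,5],[1,6]} hit by 3; {[5,7]} hit by 7; {[10,13]} hit by 13; {[14,15]} hit by 15; {[17,18]} hit by 18; {[19,23],[22,24]} hit by 23.
Points: 3, 7, 13, 15, 18, 23 (6 total).

15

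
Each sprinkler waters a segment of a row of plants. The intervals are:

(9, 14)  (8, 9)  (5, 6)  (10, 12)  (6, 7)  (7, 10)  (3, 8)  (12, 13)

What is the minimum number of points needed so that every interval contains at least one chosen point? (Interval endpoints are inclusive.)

Process intervals by earliest right end; each time one isn't hit yet, stab at its right endpoint.
By right end: [5,6]  [6,7]  [3,8]  [8,9]  [7,10]  [10,12]  [12,13]  [9,14]
[5,6] uncovered → point at 6; [8,9] uncovered → point at 9; [10,12] uncovered → point at 12.
Points: 6, 9, 12 (3 total).

3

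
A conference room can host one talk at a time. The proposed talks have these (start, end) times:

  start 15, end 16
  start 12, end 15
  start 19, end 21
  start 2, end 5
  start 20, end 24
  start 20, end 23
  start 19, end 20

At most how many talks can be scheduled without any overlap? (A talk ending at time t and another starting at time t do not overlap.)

Order by finish time; keep every interval that doesn't clash with the previous kept one.
Sorted by end: (2,5)  (12,15)  (15,16)  (19,20)  (19,21)  (20,23)  (20,24)
take (2,5); take (12,15); take (15,16); take (19,20); take (20,23); skip (20,24).
Selected 5 talks.

5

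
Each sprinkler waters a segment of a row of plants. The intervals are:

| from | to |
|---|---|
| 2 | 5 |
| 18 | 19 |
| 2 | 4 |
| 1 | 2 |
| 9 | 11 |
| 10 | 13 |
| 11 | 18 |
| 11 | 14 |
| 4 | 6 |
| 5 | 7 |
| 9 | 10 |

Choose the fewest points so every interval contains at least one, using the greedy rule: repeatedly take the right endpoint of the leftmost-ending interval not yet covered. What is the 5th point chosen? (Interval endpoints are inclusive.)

Sort by right endpoint; whenever an interval is uncovered, place a point at its right end.
Sorted: [1,2] [2,4] [2,5] [4,6] [5,7] [9,10] [9,11] [10,13] [11,14] [11,18] [18,19]
{[1,2],[2,4],[2,5]} hit by 2; {[4,6],[5,7]} hit by 6; {[9,10],[9,11],[10,13]} hit by 10; {[11,14],[11,18]} hit by 14; {[18,19]} hit by 19.
Points: 2, 6, 10, 14, 19 (5 total).

19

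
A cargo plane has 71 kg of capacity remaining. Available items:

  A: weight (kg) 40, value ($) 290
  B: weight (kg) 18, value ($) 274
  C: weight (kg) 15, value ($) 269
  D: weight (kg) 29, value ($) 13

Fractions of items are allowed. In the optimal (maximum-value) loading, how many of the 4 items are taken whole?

Order: C (269/15=17.93) > B (274/18=15.22) > A (290/40=7.25) > D (13/29=0.45)
Fill: take C (15 @ 269) → take B (18 @ 274) → take 38/40 of A → 275.50; 71/71 used.
2 item(s) taken whole; one partial (take 38/40 of A).

2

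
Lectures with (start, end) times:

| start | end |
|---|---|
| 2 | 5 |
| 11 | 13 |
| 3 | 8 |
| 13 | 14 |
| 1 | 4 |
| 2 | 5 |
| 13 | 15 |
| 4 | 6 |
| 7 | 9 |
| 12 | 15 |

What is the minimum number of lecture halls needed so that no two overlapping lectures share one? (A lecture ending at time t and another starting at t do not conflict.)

4

Count concurrent intervals with a sweep; the peak is the room count.
starts: [1, 2, 2, 3, 4, 7, 11, 12, 13, 13]
ends:   [4, 5, 5, 6, 8, 9, 13, 14, 15, 15]
s1→1 s2→2 s2→3 s3→4  — peak 4.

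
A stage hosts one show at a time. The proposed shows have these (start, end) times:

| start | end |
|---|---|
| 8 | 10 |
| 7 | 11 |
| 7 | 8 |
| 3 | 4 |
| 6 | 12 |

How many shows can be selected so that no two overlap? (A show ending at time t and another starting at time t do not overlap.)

Order by finish time; keep every interval that doesn't clash with the previous kept one.
Sorted by end: (3,4)  (7,8)  (8,10)  (7,11)  (6,12)
take (3,4); take (7,8); take (8,10); skip (7,11).
Selected 3 shows.

3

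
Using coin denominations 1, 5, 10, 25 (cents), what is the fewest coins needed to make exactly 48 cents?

6

Greedy: take as many of the largest coin as possible, then repeat with the remainder.
48 − 1×25→23 − 2×10→3 − 3×1→0
Total coins = 1 + 2 + 3 = 6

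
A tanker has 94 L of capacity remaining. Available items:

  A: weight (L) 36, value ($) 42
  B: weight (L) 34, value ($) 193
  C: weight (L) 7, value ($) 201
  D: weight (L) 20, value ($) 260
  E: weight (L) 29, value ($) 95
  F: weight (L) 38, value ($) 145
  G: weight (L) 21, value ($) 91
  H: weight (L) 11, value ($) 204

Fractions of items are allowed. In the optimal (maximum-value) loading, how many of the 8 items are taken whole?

5

Greedy by value/weight ratio, highest first.
Ratios (sorted): C 28.71, H 18.55, D 13.00, B 5.68, G 4.33, F 3.82, E 3.28, A 1.17
take C (7 @ 201); take H (11 @ 204); take D (20 @ 260); take B (34 @ 193); take G (21 @ 91); take 1/38 of F → 3.82. Capacity used 94/94.
5 item(s) taken whole; one partial (take 1/38 of F).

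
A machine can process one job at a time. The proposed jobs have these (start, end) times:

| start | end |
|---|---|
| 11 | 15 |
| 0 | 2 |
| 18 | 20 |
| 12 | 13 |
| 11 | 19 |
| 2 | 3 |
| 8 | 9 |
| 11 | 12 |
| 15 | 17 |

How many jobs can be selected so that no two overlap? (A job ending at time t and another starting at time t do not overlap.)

7

By end time: (0,2), (2,3), (8,9), (11,12), (12,13), (11,15), (15,17), (11,19), (18,20).
Pick (0,2); next start ≥ 2 → (2,3); next start ≥ 3 → (8,9); next start ≥ 9 → (11,12); next start ≥ 12 → (12,13); next start ≥ 13 → (15,17); next start ≥ 17 → (18,20).
Selected 7 jobs.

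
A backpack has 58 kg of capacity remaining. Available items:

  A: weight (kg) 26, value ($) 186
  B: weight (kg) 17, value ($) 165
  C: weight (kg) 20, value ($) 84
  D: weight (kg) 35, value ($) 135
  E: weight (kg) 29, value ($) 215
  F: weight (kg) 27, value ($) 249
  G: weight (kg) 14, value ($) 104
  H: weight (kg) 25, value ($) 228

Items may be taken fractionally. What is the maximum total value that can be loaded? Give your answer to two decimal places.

Order: B (165/17=9.71) > F (249/27=9.22) > H (228/25=9.12) > G (104/14=7.43) > E (215/29=7.41) > A (186/26=7.15) > C (84/20=4.20) > D (135/35=3.86)
Fill: take B (17 @ 165) → take F (27 @ 249) → take 14/25 of H → 127.68; 58/58 used.
Total value = 541.68

541.68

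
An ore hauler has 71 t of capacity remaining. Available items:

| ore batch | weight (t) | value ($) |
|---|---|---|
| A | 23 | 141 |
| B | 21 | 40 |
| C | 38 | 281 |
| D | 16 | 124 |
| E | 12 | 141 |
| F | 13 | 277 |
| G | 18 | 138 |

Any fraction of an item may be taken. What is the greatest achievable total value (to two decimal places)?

768.74

Sort by value per unit weight and fill in that order.
Order: F (277/13=21.31) > E (141/12=11.75) > D (124/16=7.75) > G (138/18=7.67) > C (281/38=7.39) > A (141/23=6.13) > B (40/21=1.90)
Fill: take F (13 @ 277) → take E (12 @ 141) → take D (16 @ 124) → take G (18 @ 138) → take 12/38 of C → 88.74; 71/71 used.
Total value = 768.74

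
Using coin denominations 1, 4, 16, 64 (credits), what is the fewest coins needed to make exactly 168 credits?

6

Greedy: take as many of the largest coin as possible, then repeat with the remainder.
168 = 2×64 + 2×16 + 2×4
Total coins = 2 + 2 + 2 = 6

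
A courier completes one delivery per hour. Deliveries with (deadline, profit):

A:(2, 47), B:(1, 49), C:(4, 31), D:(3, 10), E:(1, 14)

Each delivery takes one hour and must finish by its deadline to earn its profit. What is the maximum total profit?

Take jobs in profit order; each goes to the latest open slot no later than its deadline.
By profit: B(d1,49), A(d2,47), C(d4,31), E(d1,14), D(d3,10)
B→slot 1; A→slot 2; C→slot 4; E skipped; D→slot 3.
Profit = 49 + 47 + 10 + 31 = 137

137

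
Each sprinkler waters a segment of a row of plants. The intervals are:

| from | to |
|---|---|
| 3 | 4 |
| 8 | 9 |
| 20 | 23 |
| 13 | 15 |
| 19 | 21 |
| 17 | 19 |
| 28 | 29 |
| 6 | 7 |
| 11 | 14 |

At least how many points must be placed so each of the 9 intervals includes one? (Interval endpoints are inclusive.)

Sort by right endpoint; whenever an interval is uncovered, place a point at its right end.
By right end: [3,4]  [6,7]  [8,9]  [11,14]  [13,15]  [17,19]  [19,21]  [20,23]  [28,29]
[3,4] uncovered → point at 4; [6,7] uncovered → point at 7; [8,9] uncovered → point at 9; [11,14] uncovered → point at 14; [17,19] uncovered → point at 19; [20,23] uncovered → point at 23; [28,29] uncovered → point at 29.
Points: 4, 7, 9, 14, 19, 23, 29 (7 total).

7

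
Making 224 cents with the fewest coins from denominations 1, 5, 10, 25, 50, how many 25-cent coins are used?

224 − 4×50→24 − 2×10→4 − 4×1→0
Count of 25: 0

0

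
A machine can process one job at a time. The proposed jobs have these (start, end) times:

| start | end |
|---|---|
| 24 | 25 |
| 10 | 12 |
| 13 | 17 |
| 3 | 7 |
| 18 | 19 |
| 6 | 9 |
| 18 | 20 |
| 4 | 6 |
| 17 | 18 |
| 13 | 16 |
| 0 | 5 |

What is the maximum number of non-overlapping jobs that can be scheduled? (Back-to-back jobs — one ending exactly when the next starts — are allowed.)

7

Sort by end time and greedily take each interval whose start is ≥ the last chosen end.
Sorted by end: (0,5)  (4,6)  (3,7)  (6,9)  (10,12)  (13,16)  (13,17)  (17,18)  (18,19)  (18,20)  (24,25)
take (0,5); skip (4,6); skip (3,7); take (6,9); take (10,12); take (13,16); take (17,18); take (18,19); take (24,25).
Selected 7 jobs.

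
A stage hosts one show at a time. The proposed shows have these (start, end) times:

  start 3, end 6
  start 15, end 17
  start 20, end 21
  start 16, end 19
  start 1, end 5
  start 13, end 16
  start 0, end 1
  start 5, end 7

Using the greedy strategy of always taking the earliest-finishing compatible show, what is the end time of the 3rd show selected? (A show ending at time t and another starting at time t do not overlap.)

By end time: (0,1), (1,5), (3,6), (5,7), (13,16), (15,17), (16,19), (20,21).
Pick (0,1); next start ≥ 1 → (1,5); next start ≥ 5 → (5,7); next start ≥ 7 → (13,16); next start ≥ 16 → (16,19); next start ≥ 19 → (20,21).
Selected: (0,1) (1,5) (5,7) (13,16) (16,19) (20,21)

7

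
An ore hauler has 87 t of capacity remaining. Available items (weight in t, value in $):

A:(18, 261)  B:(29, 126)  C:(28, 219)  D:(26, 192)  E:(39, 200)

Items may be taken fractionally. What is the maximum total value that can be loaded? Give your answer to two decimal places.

Sort by value per unit weight and fill in that order.
Ratios (sorted): A 14.50, C 7.82, D 7.38, E 5.13, B 4.34
take A (18 @ 261); take C (28 @ 219); take D (26 @ 192); take 15/39 of E → 76.92. Capacity used 87/87.
Total value = 748.92

748.92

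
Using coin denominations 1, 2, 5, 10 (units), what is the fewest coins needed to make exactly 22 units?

3

Use the largest denomination that fits, subtract, and repeat.
22 − 2×10→2 − 1×2→0
Total coins = 2 + 1 = 3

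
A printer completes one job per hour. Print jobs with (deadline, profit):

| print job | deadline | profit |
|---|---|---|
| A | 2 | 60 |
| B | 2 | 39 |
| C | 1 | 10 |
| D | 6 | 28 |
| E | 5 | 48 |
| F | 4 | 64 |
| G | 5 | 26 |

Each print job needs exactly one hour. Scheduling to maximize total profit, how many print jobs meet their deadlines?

6

By profit: F(d4,64), A(d2,60), E(d5,48), B(d2,39), D(d6,28), G(d5,26), C(d1,10)
F→slot 4; A→slot 2; E→slot 5; B→slot 1; D→slot 6; G→slot 3; C skipped.
6 of 7 scheduled.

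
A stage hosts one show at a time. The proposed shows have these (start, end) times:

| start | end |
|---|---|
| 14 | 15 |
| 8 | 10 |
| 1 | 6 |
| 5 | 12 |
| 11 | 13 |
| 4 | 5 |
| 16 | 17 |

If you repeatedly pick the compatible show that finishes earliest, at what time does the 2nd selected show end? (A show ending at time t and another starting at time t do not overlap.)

10

Greedy by earliest finish: after sorting by end time, pick each interval compatible with the last pick.
Sorted by end: (4,5)  (1,6)  (8,10)  (5,12)  (11,13)  (14,15)  (16,17)
take (4,5); skip (1,6); take (8,10); skip (5,12); take (11,13); take (14,15); take (16,17).
Selected: (4,5) (8,10) (11,13) (14,15) (16,17)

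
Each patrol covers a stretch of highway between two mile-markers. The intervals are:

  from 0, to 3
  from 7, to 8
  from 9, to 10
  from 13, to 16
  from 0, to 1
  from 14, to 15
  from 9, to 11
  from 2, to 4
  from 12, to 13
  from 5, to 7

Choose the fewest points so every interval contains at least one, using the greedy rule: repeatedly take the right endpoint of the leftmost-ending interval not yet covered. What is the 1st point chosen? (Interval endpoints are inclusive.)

1

Process intervals by earliest right end; each time one isn't hit yet, stab at its right endpoint.
Sorted: [0,1] [0,3] [2,4] [5,7] [7,8] [9,10] [9,11] [12,13] [14,15] [13,16]
{[0,1],[0,3]} hit by 1; {[2,4]} hit by 4; {[5,7],[7,8]} hit by 7; {[9,10],[9,11]} hit by 10; {[12,13]} hit by 13; {[14,15],[13,16]} hit by 15.
Points: 1, 4, 7, 10, 13, 15 (6 total).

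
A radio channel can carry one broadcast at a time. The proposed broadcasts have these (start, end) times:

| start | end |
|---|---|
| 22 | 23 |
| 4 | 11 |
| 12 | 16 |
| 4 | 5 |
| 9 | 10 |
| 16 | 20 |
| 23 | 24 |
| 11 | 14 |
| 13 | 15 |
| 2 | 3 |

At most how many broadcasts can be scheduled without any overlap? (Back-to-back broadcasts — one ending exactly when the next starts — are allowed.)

7

Greedy by earliest finish: after sorting by end time, pick each interval compatible with the last pick.
By end time: (2,3), (4,5), (9,10), (4,11), (11,14), (13,15), (12,16), (16,20), (22,23), (23,24).
Pick (2,3); next start ≥ 3 → (4,5); next start ≥ 5 → (9,10); next start ≥ 10 → (11,14); next start ≥ 14 → (16,20); next start ≥ 20 → (22,23); next start ≥ 23 → (23,24).
Selected 7 broadcasts.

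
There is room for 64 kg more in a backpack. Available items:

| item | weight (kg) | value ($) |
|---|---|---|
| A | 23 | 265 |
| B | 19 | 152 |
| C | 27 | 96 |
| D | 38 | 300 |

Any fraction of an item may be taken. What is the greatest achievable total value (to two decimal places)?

590.68

Order: A (265/23=11.52) > B (152/19=8.00) > D (300/38=7.89) > C (96/27=3.56)
Fill: take A (23 @ 265) → take B (19 @ 152) → take 22/38 of D → 173.68; 64/64 used.
Total value = 590.68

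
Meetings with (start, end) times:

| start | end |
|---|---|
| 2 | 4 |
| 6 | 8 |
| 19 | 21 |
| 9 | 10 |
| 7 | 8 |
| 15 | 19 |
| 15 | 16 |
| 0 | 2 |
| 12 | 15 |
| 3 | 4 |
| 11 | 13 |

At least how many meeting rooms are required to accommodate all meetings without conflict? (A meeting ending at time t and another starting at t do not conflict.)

The answer is the maximum number of intervals overlapping at any instant.
Events (time:±→running): 0:+→1 2:-→0 2:+→1 3:+→2 … peak 2.

2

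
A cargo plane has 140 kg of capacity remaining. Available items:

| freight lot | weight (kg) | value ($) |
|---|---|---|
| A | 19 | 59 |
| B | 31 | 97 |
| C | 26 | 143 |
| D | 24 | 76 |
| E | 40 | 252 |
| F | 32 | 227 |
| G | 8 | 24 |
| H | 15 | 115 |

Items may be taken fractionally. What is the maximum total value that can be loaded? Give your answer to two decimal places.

Greedy by value/weight ratio, highest first.
Order: H (115/15=7.67) > F (227/32=7.09) > E (252/40=6.30) > C (143/26=5.50) > D (76/24=3.17) > B (97/31=3.13) > A (59/19=3.11) > G (24/8=3.00)
Fill: take H (15 @ 115) → take F (32 @ 227) → take E (40 @ 252) → take C (26 @ 143) → take D (24 @ 76) → take 3/31 of B → 9.39; 140/140 used.
Total value = 822.39

822.39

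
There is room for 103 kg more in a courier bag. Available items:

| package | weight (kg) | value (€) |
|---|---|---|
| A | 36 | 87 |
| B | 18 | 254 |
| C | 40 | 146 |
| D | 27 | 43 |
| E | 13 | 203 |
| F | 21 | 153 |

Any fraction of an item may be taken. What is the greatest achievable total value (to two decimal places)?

782.58

Greedy by value/weight ratio, highest first.
Ratios (sorted): E 15.62, B 14.11, F 7.29, C 3.65, A 2.42, D 1.59
take E (13 @ 203); take B (18 @ 254); take F (21 @ 153); take C (40 @ 146); take 11/36 of A → 26.58. Capacity used 103/103.
Total value = 782.58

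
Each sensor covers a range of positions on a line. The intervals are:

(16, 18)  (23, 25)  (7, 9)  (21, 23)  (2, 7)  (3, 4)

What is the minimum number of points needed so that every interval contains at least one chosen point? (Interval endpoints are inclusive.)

4

Sort by right endpoint; whenever an interval is uncovered, place a point at its right end.
Sorted: [3,4] [2,7] [7,9] [16,18] [21,23] [23,25]
{[3,4],[2,7]} hit by 4; {[7,9]} hit by 9; {[16,18]} hit by 18; {[21,23],[23,25]} hit by 23.
Points: 4, 9, 18, 23 (4 total).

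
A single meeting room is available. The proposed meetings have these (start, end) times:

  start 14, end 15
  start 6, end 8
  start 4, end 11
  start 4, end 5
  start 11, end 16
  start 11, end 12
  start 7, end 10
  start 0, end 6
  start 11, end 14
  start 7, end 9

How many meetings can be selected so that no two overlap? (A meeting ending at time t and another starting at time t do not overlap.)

4

Greedy by earliest finish: after sorting by end time, pick each interval compatible with the last pick.
Sorted by end: (4,5)  (0,6)  (6,8)  (7,9)  (7,10)  (4,11)  (11,12)  (11,14)  (14,15)  (11,16)
take (4,5); take (6,8); skip (7,9); skip (7,10); take (11,12); take (14,15); skip (11,16).
Selected 4 meetings.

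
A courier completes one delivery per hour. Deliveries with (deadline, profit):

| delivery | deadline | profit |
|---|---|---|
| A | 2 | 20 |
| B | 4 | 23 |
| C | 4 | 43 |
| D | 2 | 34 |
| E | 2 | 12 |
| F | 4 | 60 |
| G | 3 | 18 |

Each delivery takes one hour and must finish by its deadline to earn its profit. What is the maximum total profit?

Take jobs in profit order; each goes to the latest open slot no later than its deadline.
By profit: F(d4,60), C(d4,43), D(d2,34), B(d4,23), A(d2,20), G(d3,18), E(d2,12)
F→slot 4; C→slot 3; D→slot 2; B→slot 1; A skipped; G skipped; E skipped.
Profit = 23 + 34 + 43 + 60 = 160

160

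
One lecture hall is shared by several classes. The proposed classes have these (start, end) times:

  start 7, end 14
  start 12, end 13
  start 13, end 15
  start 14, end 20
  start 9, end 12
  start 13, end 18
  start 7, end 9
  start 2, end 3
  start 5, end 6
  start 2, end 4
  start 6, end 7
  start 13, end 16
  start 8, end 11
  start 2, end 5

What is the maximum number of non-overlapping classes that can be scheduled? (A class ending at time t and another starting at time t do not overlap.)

By end time: (2,3), (2,4), (2,5), (5,6), (6,7), (7,9), (8,11), (9,12), (12,13), (7,14), (13,15), (13,16), (13,18), (14,20).
Pick (2,3); next start ≥ 3 → (5,6); next start ≥ 6 → (6,7); next start ≥ 7 → (7,9); next start ≥ 9 → (9,12); next start ≥ 12 → (12,13); next start ≥ 13 → (13,15).
Selected 7 classes.

7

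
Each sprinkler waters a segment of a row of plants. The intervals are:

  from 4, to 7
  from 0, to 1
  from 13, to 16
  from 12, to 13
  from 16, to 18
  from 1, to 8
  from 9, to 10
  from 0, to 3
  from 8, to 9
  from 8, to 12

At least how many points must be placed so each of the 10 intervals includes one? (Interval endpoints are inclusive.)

Process intervals by earliest right end; each time one isn't hit yet, stab at its right endpoint.
Sorted: [0,1] [0,3] [4,7] [1,8] [8,9] [9,10] [8,12] [12,13] [13,16] [16,18]
{[0,1],[0,3]} hit by 1; {[4,7],[1,8]} hit by 7; {[8,9],[9,10],[8,12]} hit by 9; {[12,13],[13,16]} hit by 13; {[16,18]} hit by 18.
Points: 1, 7, 9, 13, 18 (5 total).

5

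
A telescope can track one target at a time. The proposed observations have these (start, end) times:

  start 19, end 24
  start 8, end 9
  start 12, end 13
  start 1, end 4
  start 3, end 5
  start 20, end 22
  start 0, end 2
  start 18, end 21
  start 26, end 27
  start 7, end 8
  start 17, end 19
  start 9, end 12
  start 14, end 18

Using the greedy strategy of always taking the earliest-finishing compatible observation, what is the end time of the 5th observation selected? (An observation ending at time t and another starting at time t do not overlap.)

12

Sorted by end: (0,2)  (1,4)  (3,5)  (7,8)  (8,9)  (9,12)  (12,13)  (14,18)  (17,19)  (18,21)  (20,22)  (19,24)  (26,27)
take (0,2); take (3,5); take (7,8); take (8,9); take (9,12); take (12,13); take (14,18); skip (17,19); take (18,21); skip (19,24); take (26,27).
Selected: (0,2) (3,5) (7,8) (8,9) (9,12) (12,13) (14,18) (18,21) (26,27)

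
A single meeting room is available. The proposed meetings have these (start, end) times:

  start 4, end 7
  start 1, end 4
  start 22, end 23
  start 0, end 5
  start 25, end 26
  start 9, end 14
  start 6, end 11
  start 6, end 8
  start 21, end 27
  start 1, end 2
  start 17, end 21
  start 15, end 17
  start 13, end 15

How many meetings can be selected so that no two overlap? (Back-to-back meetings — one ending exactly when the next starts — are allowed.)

7

Greedy by earliest finish: after sorting by end time, pick each interval compatible with the last pick.
Sorted by end: (1,2)  (1,4)  (0,5)  (4,7)  (6,8)  (6,11)  (9,14)  (13,15)  (15,17)  (17,21)  (22,23)  (25,26)  (21,27)
take (1,2); skip (1,4); take (4,7); skip (6,11); take (9,14); take (15,17); take (17,21); take (22,23); take (25,26).
Selected 7 meetings.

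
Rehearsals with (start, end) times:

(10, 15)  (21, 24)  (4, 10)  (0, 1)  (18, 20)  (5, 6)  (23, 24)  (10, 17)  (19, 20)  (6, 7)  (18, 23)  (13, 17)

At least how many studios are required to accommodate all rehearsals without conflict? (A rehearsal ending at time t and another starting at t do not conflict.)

The answer is the maximum number of intervals overlapping at any instant.
Events (time:±→running): 0:+→1 1:-→0 4:+→1 5:+→2 6:-→1 6:+→2 7:-→1 10:-→0 10:+→1 10:+→2 13:+→3 … peak 3.

3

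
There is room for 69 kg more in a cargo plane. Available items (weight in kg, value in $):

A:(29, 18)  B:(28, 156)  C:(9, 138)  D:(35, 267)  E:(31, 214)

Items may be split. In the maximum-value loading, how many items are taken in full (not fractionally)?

2

Greedy by value/weight ratio, highest first.
Order: C (138/9=15.33) > D (267/35=7.63) > E (214/31=6.90) > B (156/28=5.57) > A (18/29=0.62)
Fill: take C (9 @ 138) → take D (35 @ 267) → take 25/31 of E → 172.58; 69/69 used.
2 item(s) taken whole; one partial (take 25/31 of E).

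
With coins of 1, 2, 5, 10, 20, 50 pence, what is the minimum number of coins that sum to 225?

225 − 4×50→25 − 1×20→5 − 1×5→0
Total coins = 4 + 1 + 1 = 6

6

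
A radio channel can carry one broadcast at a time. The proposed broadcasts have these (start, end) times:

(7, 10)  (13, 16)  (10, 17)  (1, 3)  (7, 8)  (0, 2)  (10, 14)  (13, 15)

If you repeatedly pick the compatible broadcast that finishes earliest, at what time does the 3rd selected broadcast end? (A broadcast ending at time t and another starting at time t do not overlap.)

14

Order by finish time; keep every interval that doesn't clash with the previous kept one.
Sorted by end: (0,2)  (1,3)  (7,8)  (7,10)  (10,14)  (13,15)  (13,16)  (10,17)
take (0,2); take (7,8); take (10,14).
Selected: (0,2) (7,8) (10,14)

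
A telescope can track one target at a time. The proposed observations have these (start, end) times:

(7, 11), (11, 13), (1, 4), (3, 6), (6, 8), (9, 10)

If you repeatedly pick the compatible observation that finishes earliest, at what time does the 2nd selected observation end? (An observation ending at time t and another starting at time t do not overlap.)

Sorted by end: (1,4)  (3,6)  (6,8)  (9,10)  (7,11)  (11,13)
take (1,4); take (6,8); take (9,10); take (11,13).
Selected: (1,4) (6,8) (9,10) (11,13)

8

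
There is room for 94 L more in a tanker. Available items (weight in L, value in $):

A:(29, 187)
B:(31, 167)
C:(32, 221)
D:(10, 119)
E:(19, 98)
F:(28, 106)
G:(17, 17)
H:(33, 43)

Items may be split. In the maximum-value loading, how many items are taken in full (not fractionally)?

Greedy by value/weight ratio, highest first.
Ratios (sorted): D 11.90, C 6.91, A 6.45, B 5.39, E 5.16, F 3.79, H 1.30, G 1.00
take D (10 @ 119); take C (32 @ 221); take A (29 @ 187); take 23/31 of B → 123.90. Capacity used 94/94.
3 item(s) taken whole; one partial (take 23/31 of B).

3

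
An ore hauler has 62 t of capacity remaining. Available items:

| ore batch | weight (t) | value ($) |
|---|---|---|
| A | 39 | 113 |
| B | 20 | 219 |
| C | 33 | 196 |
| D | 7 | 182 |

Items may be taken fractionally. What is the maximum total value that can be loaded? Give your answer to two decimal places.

602.79

Greedy by value/weight ratio, highest first.
Order: D (182/7=26.00) > B (219/20=10.95) > C (196/33=5.94) > A (113/39=2.90)
Fill: take D (7 @ 182) → take B (20 @ 219) → take C (33 @ 196) → take 2/39 of A → 5.79; 62/62 used.
Total value = 602.79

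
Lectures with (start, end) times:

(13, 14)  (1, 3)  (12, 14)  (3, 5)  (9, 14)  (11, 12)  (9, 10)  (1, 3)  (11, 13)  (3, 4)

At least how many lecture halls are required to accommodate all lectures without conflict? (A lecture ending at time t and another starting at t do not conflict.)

Count concurrent intervals with a sweep; the peak is the room count.
starts: [1, 1, 3, 3, 9, 9, 11, 11, 12, 13]
ends:   [3, 3, 4, 5, 10, 12, 13, 14, 14, 14]
s1→1 s1→2 e3→1 e3→0 s3→1 s3→2 e4→1 e5→0 s9→1 s9→2 e10→1 s11→2 s11→3  — peak 3.

3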